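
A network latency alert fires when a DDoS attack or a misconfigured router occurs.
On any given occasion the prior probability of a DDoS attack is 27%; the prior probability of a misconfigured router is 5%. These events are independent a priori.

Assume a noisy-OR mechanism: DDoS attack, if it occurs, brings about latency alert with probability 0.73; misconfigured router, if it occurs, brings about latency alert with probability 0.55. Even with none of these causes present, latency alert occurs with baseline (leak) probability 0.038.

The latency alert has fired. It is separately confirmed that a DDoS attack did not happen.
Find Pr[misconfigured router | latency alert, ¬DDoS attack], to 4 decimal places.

Pr[misconfigured router | latency alert, ¬DDoS attack] ≈ 0.4399

Under noisy-OR, P(latency alert | causes) = 1 − (1−0.038)·∏(1−qᵢ) over the active causes.
P(latency alert | ¬DDoS attack) = 0.038×0.95 + 0.5671×0.05 = 0.036100 + 0.028355 = 0.064455
The misconfigured router-present share is 0.5671×0.05 = 0.028355.
Hence the posterior is 0.028355/0.064455 ≈ 0.4399.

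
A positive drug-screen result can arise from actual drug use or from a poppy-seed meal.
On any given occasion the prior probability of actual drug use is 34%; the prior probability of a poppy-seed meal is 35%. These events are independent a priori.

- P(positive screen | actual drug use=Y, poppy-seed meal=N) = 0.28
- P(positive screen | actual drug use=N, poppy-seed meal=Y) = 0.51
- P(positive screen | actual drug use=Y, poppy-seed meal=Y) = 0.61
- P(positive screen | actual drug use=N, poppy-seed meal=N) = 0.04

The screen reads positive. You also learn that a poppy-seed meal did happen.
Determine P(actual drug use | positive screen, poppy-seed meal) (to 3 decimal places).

P(actual drug use | positive screen, poppy-seed meal) ≈ 0.381

P(positive screen | poppy-seed meal) = 0.51·0.66 + 0.61·0.34 = 0.336600 + 0.207400 = 0.544000
Restricting to configurations with actual drug use present: 0.61·0.34 = 0.207400.
Hence the posterior is 0.207400/0.544000 ≈ 0.381.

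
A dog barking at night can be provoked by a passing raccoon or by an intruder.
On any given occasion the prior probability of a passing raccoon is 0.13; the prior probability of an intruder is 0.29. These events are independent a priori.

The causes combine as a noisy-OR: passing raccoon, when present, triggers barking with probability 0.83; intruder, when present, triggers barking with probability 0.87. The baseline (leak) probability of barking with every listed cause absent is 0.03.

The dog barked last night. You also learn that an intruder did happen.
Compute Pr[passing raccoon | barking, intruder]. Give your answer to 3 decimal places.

Pr[passing raccoon | barking, intruder] ≈ 0.143

Under noisy-OR, P(barking | causes) = 1 − (1−0.03)·∏(1−qᵢ) over the active causes.
By total probability over both values of passing raccoon:
  P(barking | intruder) = 0.8739×0.87 + 0.978563×0.13
        = 0.760293 + 0.127213 = 0.887506
The terms with passing raccoon present sum to 0.127213, so
  P(passing raccoon | barking, intruder) = 0.127213 / 0.887506 ≈ 0.143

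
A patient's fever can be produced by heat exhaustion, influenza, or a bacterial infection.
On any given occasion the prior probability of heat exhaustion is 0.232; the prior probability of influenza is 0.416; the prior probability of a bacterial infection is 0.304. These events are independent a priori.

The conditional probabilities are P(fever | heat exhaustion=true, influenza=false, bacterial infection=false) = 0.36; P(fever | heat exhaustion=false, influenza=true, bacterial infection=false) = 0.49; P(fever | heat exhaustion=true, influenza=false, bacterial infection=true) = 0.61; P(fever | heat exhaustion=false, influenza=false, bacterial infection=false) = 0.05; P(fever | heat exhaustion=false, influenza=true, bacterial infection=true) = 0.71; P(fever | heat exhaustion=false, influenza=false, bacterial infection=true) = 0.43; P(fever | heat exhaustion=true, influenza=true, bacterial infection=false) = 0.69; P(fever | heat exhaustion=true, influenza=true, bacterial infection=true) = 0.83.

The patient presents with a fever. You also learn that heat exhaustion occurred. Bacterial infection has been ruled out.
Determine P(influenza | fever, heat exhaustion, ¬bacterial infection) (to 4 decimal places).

P(influenza | fever, heat exhaustion, ¬bacterial infection) ≈ 0.5772

Weight on influenza=true, given the evidence: 0.69*0.416 = 0.287040
Denominator P(fever | heat exhaustion, ¬bacterial infection): 0.36*0.584 + 0.69*0.416 = 0.497280
Posterior = 0.287040 / 0.497280 ≈ 0.5772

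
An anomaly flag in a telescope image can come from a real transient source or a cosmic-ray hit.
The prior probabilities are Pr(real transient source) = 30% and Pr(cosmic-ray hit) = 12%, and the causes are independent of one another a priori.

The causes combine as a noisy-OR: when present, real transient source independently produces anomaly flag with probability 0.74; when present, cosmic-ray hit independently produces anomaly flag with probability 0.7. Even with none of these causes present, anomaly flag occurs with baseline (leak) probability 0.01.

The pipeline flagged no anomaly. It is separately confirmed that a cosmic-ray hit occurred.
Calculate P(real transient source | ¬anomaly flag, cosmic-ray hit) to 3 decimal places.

Under noisy-OR, P(anomaly flag | causes) = 1 − (1−0.01)·∏(1−qᵢ) over the active causes.
For the numerator, keep only real transient source=true terms: 0.07722*0.3 = 0.023166
Normalizer over all consistent configurations: 0.297*0.7 + 0.07722*0.3 = 0.231066
Posterior = 0.023166 / 0.231066 ≈ 0.100

P(real transient source | ¬anomaly flag, cosmic-ray hit) ≈ 0.100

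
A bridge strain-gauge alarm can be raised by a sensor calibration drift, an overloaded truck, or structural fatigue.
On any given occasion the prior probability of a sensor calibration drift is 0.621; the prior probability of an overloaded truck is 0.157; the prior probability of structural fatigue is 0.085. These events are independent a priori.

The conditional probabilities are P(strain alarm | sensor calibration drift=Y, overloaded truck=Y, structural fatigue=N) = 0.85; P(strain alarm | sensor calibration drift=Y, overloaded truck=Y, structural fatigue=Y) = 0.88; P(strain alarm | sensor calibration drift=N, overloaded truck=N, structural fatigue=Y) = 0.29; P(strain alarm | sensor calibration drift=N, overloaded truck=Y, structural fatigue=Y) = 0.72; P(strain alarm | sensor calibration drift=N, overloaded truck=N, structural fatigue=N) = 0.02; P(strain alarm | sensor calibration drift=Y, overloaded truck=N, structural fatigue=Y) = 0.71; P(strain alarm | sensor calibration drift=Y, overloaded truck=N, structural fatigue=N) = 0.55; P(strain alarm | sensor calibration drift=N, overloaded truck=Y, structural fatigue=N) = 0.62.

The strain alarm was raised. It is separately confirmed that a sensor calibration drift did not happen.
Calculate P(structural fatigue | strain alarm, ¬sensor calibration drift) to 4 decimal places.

P(structural fatigue | strain alarm, ¬sensor calibration drift) ≈ 0.2253

P(strain alarm | ¬sensor calibration drift) = 0.02×0.843×0.915 + 0.29×0.843×0.085 + 0.62×0.157×0.915 + 0.72×0.157×0.085 = 0.015427 + 0.020780 + 0.089066 + 0.009608 = 0.134881
Of this, 0.030388 comes from 0.020780 + 0.009608 (the structural fatigue=true cases).
So P(structural fatigue | strain alarm, ¬sensor calibration drift) = 0.030388/0.134881 ≈ 0.2253.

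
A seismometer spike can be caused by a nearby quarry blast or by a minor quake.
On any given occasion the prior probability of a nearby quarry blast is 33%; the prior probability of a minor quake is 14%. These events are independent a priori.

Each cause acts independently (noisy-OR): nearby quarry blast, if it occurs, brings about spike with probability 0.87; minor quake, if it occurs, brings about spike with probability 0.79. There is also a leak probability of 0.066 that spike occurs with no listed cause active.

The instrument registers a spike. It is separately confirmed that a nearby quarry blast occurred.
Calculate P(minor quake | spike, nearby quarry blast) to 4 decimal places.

P(minor quake | spike, nearby quarry blast) ≈ 0.1529

Under noisy-OR, P(spike | causes) = 1 − (1−0.066)·∏(1−qᵢ) over the active causes.
Numerator (weight on configurations with minor quake): 0.974502×0.14 = 0.136430
The normalizing constant is 0.87858×0.86 + 0.974502×0.14 = 0.892009
P(minor quake | spike, nearby quarry blast) = 0.136430/0.892009 ≈ 0.1529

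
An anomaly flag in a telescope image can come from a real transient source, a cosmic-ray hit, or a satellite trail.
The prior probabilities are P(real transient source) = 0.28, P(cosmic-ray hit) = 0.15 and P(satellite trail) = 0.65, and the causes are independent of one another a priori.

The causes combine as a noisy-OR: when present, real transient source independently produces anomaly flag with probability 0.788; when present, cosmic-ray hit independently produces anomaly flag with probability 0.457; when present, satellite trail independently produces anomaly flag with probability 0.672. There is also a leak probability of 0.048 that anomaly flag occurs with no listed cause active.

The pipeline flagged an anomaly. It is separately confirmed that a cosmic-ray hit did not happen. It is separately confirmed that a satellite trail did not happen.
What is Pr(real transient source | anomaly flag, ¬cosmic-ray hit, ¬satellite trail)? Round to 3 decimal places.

Pr(real transient source | anomaly flag, ¬cosmic-ray hit, ¬satellite trail) ≈ 0.866

Under noisy-OR, P(anomaly flag | causes) = 1 − (1−0.048)·∏(1−qᵢ) over the active causes.
Weight on real transient source=true, given the evidence: 0.798176*0.28 = 0.223489
Denominator P(anomaly flag | ¬cosmic-ray hit, ¬satellite trail): 0.048*0.72 + 0.798176*0.28 = 0.258049
Posterior = 0.223489 / 0.258049 ≈ 0.866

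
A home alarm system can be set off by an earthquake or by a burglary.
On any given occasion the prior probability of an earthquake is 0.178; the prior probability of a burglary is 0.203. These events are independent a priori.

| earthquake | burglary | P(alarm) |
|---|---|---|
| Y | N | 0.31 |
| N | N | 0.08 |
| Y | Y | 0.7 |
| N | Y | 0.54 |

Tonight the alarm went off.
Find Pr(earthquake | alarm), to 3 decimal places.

Pr(earthquake | alarm) ≈ 0.327

Weight on earthquake=true, given the evidence: 0.043978 + 0.025294 = 0.069272
The normalizing constant is 0.08×0.822×0.797 + 0.54×0.822×0.203 + 0.31×0.178×0.797 + 0.7×0.178×0.203 = 0.211791
Posterior = 0.069272 / 0.211791 ≈ 0.327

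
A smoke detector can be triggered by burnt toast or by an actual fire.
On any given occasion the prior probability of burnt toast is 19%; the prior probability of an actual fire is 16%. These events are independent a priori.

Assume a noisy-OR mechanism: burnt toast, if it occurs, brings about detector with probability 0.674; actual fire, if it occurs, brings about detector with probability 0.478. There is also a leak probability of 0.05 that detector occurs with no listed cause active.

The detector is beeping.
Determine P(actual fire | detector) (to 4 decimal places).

P(actual fire | detector) ≈ 0.3864

Under noisy-OR, P(detector | causes) = 1 − (1−0.05)·∏(1−qᵢ) over the active causes.
Numerator (weight on configurations with actual fire): 0.065331 + 0.025485 = 0.090816
Normalizer over all consistent configurations: 0.05×0.81×0.84 + 0.5041×0.81×0.16 + 0.6903×0.19×0.84 + 0.838337×0.19×0.16 = 0.235008
P(actual fire | detector) = 0.090816/0.235008 ≈ 0.3864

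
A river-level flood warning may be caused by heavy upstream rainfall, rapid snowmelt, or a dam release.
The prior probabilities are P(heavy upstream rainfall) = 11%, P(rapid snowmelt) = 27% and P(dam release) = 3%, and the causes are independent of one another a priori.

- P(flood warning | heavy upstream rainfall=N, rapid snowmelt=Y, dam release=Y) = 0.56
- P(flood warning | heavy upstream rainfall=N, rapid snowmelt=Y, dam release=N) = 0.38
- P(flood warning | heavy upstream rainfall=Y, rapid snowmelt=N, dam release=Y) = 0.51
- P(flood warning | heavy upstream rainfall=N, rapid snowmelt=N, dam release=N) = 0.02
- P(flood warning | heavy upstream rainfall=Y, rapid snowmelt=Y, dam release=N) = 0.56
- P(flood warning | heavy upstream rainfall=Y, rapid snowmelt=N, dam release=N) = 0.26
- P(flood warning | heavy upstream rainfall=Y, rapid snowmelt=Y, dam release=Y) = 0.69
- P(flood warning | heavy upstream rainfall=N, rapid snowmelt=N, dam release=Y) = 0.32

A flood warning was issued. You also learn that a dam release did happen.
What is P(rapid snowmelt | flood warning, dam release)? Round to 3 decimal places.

P(rapid snowmelt | flood warning, dam release) ≈ 0.384

Weight on rapid snowmelt=true, given the evidence: 0.134568 + 0.020493 = 0.155061
Normalizer over all consistent configurations: 0.32×0.89×0.73 + 0.56×0.89×0.27 + 0.51×0.11×0.73 + 0.69×0.11×0.27 = 0.403918
Posterior = 0.155061 / 0.403918 ≈ 0.384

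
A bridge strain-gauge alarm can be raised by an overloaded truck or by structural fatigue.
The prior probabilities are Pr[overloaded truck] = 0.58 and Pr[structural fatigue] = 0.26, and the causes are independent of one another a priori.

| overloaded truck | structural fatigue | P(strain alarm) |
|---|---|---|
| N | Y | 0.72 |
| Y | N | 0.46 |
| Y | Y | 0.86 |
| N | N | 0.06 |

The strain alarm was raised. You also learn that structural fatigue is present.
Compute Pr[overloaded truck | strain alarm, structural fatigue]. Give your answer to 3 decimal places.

Weight on overloaded truck=true, given the evidence: 0.86·0.58 = 0.498800
The normalizing constant is 0.72·0.42 + 0.86·0.58 = 0.801200
P(overloaded truck | strain alarm, structural fatigue) = 0.498800/0.801200 ≈ 0.623

Pr[overloaded truck | strain alarm, structural fatigue] ≈ 0.623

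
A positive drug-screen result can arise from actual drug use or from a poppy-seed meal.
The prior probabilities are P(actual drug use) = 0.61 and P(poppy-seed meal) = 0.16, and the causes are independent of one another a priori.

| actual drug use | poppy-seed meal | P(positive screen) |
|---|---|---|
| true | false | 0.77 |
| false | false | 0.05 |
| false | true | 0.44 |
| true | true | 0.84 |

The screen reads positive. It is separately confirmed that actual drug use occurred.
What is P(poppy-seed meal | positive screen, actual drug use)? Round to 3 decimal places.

P(positive screen | actual drug use) = 0.77*0.84 + 0.84*0.16 = 0.646800 + 0.134400 = 0.781200
Of this, 0.134400 comes from 0.84*0.16 (the poppy-seed meal=true cases).
P(poppy-seed meal | positive screen, actual drug use) = 0.134400 / 0.781200 ≈ 0.172

P(poppy-seed meal | positive screen, actual drug use) ≈ 0.172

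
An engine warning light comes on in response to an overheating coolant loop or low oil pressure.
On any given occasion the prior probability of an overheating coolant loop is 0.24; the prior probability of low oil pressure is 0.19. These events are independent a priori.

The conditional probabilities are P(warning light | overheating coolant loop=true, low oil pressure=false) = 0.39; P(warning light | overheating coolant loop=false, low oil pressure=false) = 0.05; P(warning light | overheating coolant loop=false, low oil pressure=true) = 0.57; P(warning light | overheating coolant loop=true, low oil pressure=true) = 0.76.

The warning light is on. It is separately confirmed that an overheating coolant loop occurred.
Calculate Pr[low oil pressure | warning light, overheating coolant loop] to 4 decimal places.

Pr[low oil pressure | warning light, overheating coolant loop] ≈ 0.3137

P(warning light | overheating coolant loop) = 0.39*0.81 + 0.76*0.19 = 0.315900 + 0.144400 = 0.460300
The low oil pressure-present share is 0.76*0.19 = 0.144400.
Hence the posterior is 0.144400/0.460300 ≈ 0.3137.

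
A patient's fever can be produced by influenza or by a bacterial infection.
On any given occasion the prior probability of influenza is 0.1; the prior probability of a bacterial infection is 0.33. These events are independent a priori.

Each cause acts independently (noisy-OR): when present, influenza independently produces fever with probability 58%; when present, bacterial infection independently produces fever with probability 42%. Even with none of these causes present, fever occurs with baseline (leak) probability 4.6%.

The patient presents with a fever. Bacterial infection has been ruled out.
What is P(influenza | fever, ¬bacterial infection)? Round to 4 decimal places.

Under noisy-OR, P(fever | causes) = 1 − (1−0.046)·∏(1−qᵢ) over the active causes.
For the numerator, keep only influenza=true terms: 0.59932*0.1 = 0.059932
Normalizer over all consistent configurations: 0.046*0.9 + 0.59932*0.1 = 0.101332
P(influenza | fever, ¬bacterial infection) = 0.059932/0.101332 ≈ 0.5914

P(influenza | fever, ¬bacterial infection) ≈ 0.5914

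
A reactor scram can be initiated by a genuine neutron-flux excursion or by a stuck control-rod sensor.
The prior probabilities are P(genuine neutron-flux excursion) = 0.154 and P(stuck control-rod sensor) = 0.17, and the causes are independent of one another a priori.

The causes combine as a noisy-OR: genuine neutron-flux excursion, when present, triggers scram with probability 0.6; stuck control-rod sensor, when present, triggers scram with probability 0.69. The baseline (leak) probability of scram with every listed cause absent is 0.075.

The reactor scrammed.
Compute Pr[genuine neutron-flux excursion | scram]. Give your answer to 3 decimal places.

Under noisy-OR, P(scram | causes) = 1 − (1−0.075)·∏(1−qᵢ) over the active causes.
By total probability over the 4 (genuine neutron-flux excursion, stuck control-rod sensor) configurations:
  P(scram) = 0.075*0.846*0.83 + 0.71325*0.846*0.17 + 0.63*0.154*0.83 + 0.8853*0.154*0.17
        = 0.052663 + 0.102580 + 0.080527 + 0.023177 = 0.258947
Keeping only the genuine neutron-flux excursion-present terms gives 0.103704, so
  P(genuine neutron-flux excursion | scram) = 0.103704 / 0.258947 ≈ 0.400

Pr[genuine neutron-flux excursion | scram] ≈ 0.400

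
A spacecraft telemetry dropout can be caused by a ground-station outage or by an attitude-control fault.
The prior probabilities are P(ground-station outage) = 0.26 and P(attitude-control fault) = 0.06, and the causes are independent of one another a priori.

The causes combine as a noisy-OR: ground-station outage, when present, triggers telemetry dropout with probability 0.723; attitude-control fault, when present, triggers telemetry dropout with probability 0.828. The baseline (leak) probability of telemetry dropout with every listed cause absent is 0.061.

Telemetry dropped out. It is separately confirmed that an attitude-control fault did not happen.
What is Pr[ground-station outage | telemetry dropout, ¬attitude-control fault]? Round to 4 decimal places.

Pr[ground-station outage | telemetry dropout, ¬attitude-control fault] ≈ 0.8099

Under noisy-OR, P(telemetry dropout | causes) = 1 − (1−0.061)·∏(1−qᵢ) over the active causes.
Enumerate both values of ground-station outage and weight by the priors:
  P(telemetry dropout | ¬attitude-control fault) = 0.061·0.74 + 0.739897·0.26
        = 0.045140 + 0.192373 = 0.237513
The terms with ground-station outage present sum to 0.192373, so
  P(ground-station outage | telemetry dropout, ¬attitude-control fault) = 0.192373 / 0.237513 ≈ 0.8099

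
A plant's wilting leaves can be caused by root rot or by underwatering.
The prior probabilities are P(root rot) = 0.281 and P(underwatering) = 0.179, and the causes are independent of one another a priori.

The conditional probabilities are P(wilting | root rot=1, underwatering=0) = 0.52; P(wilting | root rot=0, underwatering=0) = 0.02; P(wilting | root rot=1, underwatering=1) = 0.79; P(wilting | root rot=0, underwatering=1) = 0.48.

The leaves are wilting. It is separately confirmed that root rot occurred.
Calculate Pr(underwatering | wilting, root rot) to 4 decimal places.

Pr(underwatering | wilting, root rot) ≈ 0.2488

For the numerator, keep only underwatering=true terms: 0.79*0.179 = 0.141410
Denominator P(wilting | root rot): 0.52*0.821 + 0.79*0.179 = 0.568330
P(underwatering | wilting, root rot) = 0.141410/0.568330 ≈ 0.2488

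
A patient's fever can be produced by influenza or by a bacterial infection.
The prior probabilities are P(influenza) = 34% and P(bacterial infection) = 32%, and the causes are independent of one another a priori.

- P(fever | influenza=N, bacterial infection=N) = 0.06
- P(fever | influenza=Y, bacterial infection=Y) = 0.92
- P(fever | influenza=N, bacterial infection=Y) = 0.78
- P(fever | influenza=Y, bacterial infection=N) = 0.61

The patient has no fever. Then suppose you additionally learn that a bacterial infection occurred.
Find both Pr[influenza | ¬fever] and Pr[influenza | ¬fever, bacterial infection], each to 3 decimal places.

Sum P(¬fever|·) weighted by the priors over the 4 (influenza, bacterial infection) configurations:
  P(¬fever) = 0.94*0.66*0.68 + 0.22*0.66*0.32 + 0.39*0.34*0.68 + 0.08*0.34*0.32
        = 0.421872 + 0.046464 + 0.090168 + 0.008704 = 0.567208
The terms with influenza present sum to 0.098872, so
  P(influenza | ¬fever) = 0.098872 / 0.567208 ≈ 0.174

With the extra evidence:
P(¬fever | bacterial infection) = 0.22*0.66 + 0.08*0.34 = 0.145200 + 0.027200 = 0.172400
Restricting to configurations with influenza present: 0.08*0.34 = 0.027200.
P(influenza | ¬fever, bacterial infection) = 0.027200 / 0.172400 ≈ 0.158

Pr[influenza | ¬fever] ≈ 0.174; Pr[influenza | ¬fever, bacterial infection] ≈ 0.158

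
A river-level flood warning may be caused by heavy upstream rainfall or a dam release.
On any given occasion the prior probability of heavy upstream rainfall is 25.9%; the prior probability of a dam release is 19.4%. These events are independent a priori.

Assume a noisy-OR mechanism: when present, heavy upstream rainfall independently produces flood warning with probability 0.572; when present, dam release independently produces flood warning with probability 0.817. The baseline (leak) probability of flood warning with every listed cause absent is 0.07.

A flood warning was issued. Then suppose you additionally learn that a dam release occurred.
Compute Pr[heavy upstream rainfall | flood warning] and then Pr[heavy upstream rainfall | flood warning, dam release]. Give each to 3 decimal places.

Under noisy-OR, P(flood warning | causes) = 1 − (1−0.07)·∏(1−qᵢ) over the active causes.
By total probability over the 4 (heavy upstream rainfall, dam release) configurations:
  P(flood warning) = 0.07×0.741×0.806 + 0.82981×0.741×0.194 + 0.60196×0.259×0.806 + 0.927159×0.259×0.194
        = 0.041807 + 0.119289 + 0.125662 + 0.046586 = 0.333344
Configurations with heavy upstream rainfall contribute 0.172248, so
  P(heavy upstream rainfall | flood warning) = 0.172248 / 0.333344 ≈ 0.517

With the extra evidence:
P(flood warning | dam release) = 0.82981*0.741 + 0.927159*0.259 = 0.614889 + 0.240134 = 0.855023
Restricting to configurations with heavy upstream rainfall present: 0.927159*0.259 = 0.240134.
P(heavy upstream rainfall | flood warning, dam release) = 0.240134 / 0.855023 ≈ 0.281

Pr[heavy upstream rainfall | flood warning] ≈ 0.517; Pr[heavy upstream rainfall | flood warning, dam release] ≈ 0.281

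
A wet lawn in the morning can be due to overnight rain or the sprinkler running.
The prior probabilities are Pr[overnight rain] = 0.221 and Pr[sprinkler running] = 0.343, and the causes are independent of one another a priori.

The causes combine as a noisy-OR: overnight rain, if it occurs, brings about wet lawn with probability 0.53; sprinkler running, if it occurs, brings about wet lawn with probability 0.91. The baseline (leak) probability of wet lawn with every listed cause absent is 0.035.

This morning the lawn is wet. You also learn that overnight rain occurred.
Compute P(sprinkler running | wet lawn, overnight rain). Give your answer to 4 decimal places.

P(sprinkler running | wet lawn, overnight rain) ≈ 0.4782

Under noisy-OR, P(wet lawn | causes) = 1 − (1−0.035)·∏(1−qᵢ) over the active causes.
By total probability over both values of sprinkler running:
  P(wet lawn | overnight rain) = 0.54645×0.657 + 0.95918×0.343
        = 0.359018 + 0.328999 = 0.688017
Keeping only the sprinkler running-present terms gives 0.328999, so
  P(sprinkler running | wet lawn, overnight rain) = 0.328999 / 0.688017 ≈ 0.4782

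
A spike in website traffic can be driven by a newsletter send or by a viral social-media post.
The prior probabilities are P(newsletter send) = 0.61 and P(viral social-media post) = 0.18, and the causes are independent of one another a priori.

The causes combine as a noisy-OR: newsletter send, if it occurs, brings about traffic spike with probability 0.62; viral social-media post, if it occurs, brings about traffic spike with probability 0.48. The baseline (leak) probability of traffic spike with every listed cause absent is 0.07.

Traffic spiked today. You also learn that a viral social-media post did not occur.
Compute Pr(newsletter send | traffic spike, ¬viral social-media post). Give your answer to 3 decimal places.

Under noisy-OR, P(traffic spike | causes) = 1 − (1−0.07)·∏(1−qᵢ) over the active causes.
Weight on newsletter send=true, given the evidence: 0.6466×0.61 = 0.394426
Normalizer over all consistent configurations: 0.07×0.39 + 0.6466×0.61 = 0.421726
Posterior = 0.394426 / 0.421726 ≈ 0.935

Pr(newsletter send | traffic spike, ¬viral social-media post) ≈ 0.935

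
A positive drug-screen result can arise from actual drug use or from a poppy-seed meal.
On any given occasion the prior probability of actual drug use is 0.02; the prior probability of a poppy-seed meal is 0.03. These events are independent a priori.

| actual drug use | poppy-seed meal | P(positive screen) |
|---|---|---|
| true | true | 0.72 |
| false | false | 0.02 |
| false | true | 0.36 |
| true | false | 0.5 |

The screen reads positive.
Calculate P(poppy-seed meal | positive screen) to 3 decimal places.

P(poppy-seed meal | positive screen) ≈ 0.277

P(positive screen) = 0.02*0.98*0.97 + 0.36*0.98*0.03 + 0.5*0.02*0.97 + 0.72*0.02*0.03 = 0.019012 + 0.010584 + 0.009700 + 0.000432 = 0.039728
The poppy-seed meal-present share is 0.010584 + 0.000432 = 0.011016.
So P(poppy-seed meal | positive screen) = 0.011016/0.039728 ≈ 0.277.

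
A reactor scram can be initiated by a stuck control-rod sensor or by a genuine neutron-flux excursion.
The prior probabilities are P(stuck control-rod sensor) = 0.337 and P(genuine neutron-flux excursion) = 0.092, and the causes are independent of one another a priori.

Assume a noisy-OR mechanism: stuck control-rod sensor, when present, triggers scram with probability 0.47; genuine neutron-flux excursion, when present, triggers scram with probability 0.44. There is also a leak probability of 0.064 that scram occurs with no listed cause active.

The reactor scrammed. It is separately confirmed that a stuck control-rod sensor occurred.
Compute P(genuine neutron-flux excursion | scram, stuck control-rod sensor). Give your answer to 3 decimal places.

Under noisy-OR, P(scram | causes) = 1 − (1−0.064)·∏(1−qᵢ) over the active causes.
By total probability over both values of genuine neutron-flux excursion:
  P(scram | stuck control-rod sensor) = 0.50392*0.908 + 0.722195*0.092
        = 0.457559 + 0.066442 = 0.524001
Configurations with genuine neutron-flux excursion contribute 0.066442, so
  P(genuine neutron-flux excursion | scram, stuck control-rod sensor) = 0.066442 / 0.524001 ≈ 0.127

P(genuine neutron-flux excursion | scram, stuck control-rod sensor) ≈ 0.127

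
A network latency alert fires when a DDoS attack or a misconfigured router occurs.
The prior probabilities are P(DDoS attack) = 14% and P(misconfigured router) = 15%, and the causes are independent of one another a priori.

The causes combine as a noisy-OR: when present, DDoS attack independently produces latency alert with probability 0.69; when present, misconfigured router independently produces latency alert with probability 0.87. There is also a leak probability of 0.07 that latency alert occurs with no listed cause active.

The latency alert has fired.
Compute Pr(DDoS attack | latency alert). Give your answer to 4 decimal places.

Under noisy-OR, P(latency alert | causes) = 1 − (1−0.07)·∏(1−qᵢ) over the active causes.
P(latency alert) = 0.07×0.86×0.85 + 0.8791×0.86×0.15 + 0.7117×0.14×0.85 + 0.962521×0.14×0.15 = 0.051170 + 0.113404 + 0.084692 + 0.020213 = 0.269479
Restricting to configurations with DDoS attack present: 0.084692 + 0.020213 = 0.104905.
P(DDoS attack | latency alert) = 0.104905 / 0.269479 ≈ 0.3893

Pr(DDoS attack | latency alert) ≈ 0.3893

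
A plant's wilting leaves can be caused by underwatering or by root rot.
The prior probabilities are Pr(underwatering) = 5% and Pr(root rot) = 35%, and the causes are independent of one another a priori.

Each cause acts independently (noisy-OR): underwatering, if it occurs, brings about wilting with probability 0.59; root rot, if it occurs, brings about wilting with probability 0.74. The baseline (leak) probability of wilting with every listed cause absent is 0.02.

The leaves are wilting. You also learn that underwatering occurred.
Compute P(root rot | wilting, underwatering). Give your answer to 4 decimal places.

Under noisy-OR, P(wilting | causes) = 1 − (1−0.02)·∏(1−qᵢ) over the active causes.
Sum P(wilting|·) weighted by the priors over both values of root rot:
  P(wilting | underwatering) = 0.5982×0.65 + 0.895532×0.35
        = 0.388830 + 0.313436 = 0.702266
The terms with root rot present sum to 0.313436, so
  P(root rot | wilting, underwatering) = 0.313436 / 0.702266 ≈ 0.4463

P(root rot | wilting, underwatering) ≈ 0.4463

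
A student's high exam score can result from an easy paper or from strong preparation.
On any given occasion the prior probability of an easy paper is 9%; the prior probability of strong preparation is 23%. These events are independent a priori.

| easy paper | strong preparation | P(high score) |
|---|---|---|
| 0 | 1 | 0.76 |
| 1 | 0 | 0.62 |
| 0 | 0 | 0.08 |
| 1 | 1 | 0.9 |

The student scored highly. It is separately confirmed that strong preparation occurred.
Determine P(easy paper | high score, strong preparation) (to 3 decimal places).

By total probability over both values of easy paper:
  P(high score | strong preparation) = 0.76×0.91 + 0.9×0.09
        = 0.691600 + 0.081000 = 0.772600
Keeping only the easy paper-present terms gives 0.081000, so
  P(easy paper | high score, strong preparation) = 0.081000 / 0.772600 ≈ 0.105

P(easy paper | high score, strong preparation) ≈ 0.105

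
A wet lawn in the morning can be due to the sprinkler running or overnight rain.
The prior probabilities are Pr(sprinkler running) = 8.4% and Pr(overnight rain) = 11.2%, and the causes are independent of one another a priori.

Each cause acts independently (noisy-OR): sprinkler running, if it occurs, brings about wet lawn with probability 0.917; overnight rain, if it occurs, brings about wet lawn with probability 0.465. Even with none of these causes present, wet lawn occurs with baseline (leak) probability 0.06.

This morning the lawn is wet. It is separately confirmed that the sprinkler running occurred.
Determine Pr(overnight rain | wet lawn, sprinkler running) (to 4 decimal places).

Under noisy-OR, P(wet lawn | causes) = 1 − (1−0.06)·∏(1−qᵢ) over the active causes.
Sum P(wet lawn|·) weighted by the priors over both values of overnight rain:
  P(wet lawn | sprinkler running) = 0.92198·0.888 + 0.958259·0.112
        = 0.818718 + 0.107325 = 0.926043
The terms with overnight rain present sum to 0.107325, so
  P(overnight rain | wet lawn, sprinkler running) = 0.107325 / 0.926043 ≈ 0.1159

Pr(overnight rain | wet lawn, sprinkler running) ≈ 0.1159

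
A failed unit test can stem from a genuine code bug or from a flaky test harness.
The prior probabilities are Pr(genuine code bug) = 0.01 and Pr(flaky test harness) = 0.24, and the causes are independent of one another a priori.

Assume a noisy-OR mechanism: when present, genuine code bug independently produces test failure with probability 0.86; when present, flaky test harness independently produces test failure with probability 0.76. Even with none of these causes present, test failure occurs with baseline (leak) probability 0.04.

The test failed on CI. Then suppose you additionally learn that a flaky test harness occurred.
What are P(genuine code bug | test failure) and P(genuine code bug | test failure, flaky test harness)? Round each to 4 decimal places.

Under noisy-OR, P(test failure | causes) = 1 − (1−0.04)·∏(1−qᵢ) over the active causes.
For the numerator, keep only genuine code bug=true terms: 0.006579 + 0.002323 = 0.008902
The normalizing constant is 0.04·0.99·0.76 + 0.7696·0.99·0.24 + 0.8656·0.01·0.76 + 0.967744·0.01·0.24 = 0.221855
Posterior = 0.008902 / 0.221855 ≈ 0.0401

Now condition on the additional information:
Numerator (weight on configurations with genuine code bug): 0.967744*0.01 = 0.009677
Normalizer over all consistent configurations: 0.7696*0.99 + 0.967744*0.01 = 0.771581
Posterior = 0.009677 / 0.771581 ≈ 0.0125
Conditioning on flaky test harness lowers the posterior on genuine code bug: the classic explaining-away effect in a common-effect structure.

P(genuine code bug | test failure) ≈ 0.0401; P(genuine code bug | test failure, flaky test harness) ≈ 0.0125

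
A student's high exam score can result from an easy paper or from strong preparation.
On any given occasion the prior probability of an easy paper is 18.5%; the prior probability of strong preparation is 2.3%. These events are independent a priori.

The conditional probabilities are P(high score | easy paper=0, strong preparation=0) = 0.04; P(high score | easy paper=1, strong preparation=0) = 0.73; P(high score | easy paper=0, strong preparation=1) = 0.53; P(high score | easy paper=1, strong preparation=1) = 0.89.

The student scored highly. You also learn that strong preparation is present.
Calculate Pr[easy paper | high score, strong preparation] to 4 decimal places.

P(high score | strong preparation) = 0.53×0.815 + 0.89×0.185 = 0.431950 + 0.164650 = 0.596600
Of this, 0.164650 comes from 0.89×0.185 (the easy paper=true cases).
So P(easy paper | high score, strong preparation) = 0.164650/0.596600 ≈ 0.2760.

Pr[easy paper | high score, strong preparation] ≈ 0.2760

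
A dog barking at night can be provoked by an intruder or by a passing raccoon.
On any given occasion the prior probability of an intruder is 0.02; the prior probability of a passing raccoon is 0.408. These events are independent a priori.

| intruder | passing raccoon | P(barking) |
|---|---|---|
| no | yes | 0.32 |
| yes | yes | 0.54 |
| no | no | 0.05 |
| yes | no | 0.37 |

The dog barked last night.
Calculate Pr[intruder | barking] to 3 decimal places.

Weight on intruder=true, given the evidence: 0.004381 + 0.004406 = 0.008787
Normalizer over all consistent configurations: 0.05*0.98*0.592 + 0.32*0.98*0.408 + 0.37*0.02*0.592 + 0.54*0.02*0.408 = 0.165744
Posterior = 0.008787 / 0.165744 ≈ 0.053

Pr[intruder | barking] ≈ 0.053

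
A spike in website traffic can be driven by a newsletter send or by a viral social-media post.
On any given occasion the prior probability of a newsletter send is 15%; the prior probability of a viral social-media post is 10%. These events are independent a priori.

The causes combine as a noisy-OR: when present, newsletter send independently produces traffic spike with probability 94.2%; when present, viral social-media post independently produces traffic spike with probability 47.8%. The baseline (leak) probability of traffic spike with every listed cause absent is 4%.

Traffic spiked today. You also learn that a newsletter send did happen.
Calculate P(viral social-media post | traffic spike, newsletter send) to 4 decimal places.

P(viral social-media post | traffic spike, newsletter send) ≈ 0.1025

Under noisy-OR, P(traffic spike | causes) = 1 − (1−0.04)·∏(1−qᵢ) over the active causes.
P(traffic spike | newsletter send) = 0.94432×0.9 + 0.970935×0.1 = 0.849888 + 0.097093 = 0.946981
Of this, 0.097093 comes from 0.970935×0.1 (the viral social-media post=true cases).
P(viral social-media post | traffic spike, newsletter send) = 0.097093 / 0.946981 ≈ 0.1025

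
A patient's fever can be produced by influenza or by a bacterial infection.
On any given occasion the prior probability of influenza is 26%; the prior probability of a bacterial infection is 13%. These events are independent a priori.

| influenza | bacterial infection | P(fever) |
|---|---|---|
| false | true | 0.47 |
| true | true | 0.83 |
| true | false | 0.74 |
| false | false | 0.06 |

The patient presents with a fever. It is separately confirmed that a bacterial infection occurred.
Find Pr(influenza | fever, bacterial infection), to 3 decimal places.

P(fever | bacterial infection) = 0.47·0.74 + 0.83·0.26 = 0.347800 + 0.215800 = 0.563600
Restricting to configurations with influenza present: 0.83·0.26 = 0.215800.
So P(influenza | fever, bacterial infection) = 0.215800/0.563600 ≈ 0.383.

Pr(influenza | fever, bacterial infection) ≈ 0.383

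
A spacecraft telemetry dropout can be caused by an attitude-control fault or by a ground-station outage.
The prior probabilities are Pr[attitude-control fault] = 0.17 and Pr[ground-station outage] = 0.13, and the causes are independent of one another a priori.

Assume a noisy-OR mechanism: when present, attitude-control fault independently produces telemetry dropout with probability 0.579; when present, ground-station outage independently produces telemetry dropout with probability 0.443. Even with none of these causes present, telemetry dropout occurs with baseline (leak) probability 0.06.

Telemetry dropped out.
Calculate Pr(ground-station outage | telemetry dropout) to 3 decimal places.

Pr(ground-station outage | telemetry dropout) ≈ 0.341

Under noisy-OR, P(telemetry dropout | causes) = 1 − (1−0.06)·∏(1−qᵢ) over the active causes.
Sum P(telemetry dropout|·) weighted by the priors over the 4 (attitude-control fault, ground-station outage) configurations:
  P(telemetry dropout) = 0.06*0.83*0.87 + 0.47642*0.83*0.13 + 0.60426*0.17*0.87 + 0.779573*0.17*0.13
        = 0.043326 + 0.051406 + 0.089370 + 0.017229 = 0.201331
Keeping only the ground-station outage-present terms gives 0.068635, so
  P(ground-station outage | telemetry dropout) = 0.068635 / 0.201331 ≈ 0.341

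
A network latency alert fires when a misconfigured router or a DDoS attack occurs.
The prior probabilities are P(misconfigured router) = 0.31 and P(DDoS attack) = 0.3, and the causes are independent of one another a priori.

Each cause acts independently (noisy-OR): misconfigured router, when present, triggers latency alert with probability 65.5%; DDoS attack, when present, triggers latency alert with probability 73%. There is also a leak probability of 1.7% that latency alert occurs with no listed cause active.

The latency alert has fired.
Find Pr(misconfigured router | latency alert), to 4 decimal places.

Pr(misconfigured router | latency alert) ≈ 0.5871

Under noisy-OR, P(latency alert | causes) = 1 − (1−0.017)·∏(1−qᵢ) over the active causes.
For the numerator, keep only misconfigured router=true terms: 0.143408 + 0.084484 = 0.227892
Denominator P(latency alert): 0.017·0.69·0.7 + 0.73459·0.69·0.3 + 0.660865·0.31·0.7 + 0.908434·0.31·0.3 = 0.388163
P(misconfigured router | latency alert) = 0.227892/0.388163 ≈ 0.5871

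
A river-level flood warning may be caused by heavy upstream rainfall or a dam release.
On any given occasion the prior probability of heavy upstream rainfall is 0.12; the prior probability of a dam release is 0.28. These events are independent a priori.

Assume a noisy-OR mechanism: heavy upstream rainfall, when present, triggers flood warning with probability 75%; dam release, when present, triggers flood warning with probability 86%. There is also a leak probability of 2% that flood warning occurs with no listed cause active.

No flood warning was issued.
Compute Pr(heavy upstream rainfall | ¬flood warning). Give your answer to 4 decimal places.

Under noisy-OR, P(flood warning | causes) = 1 − (1−0.02)·∏(1−qᵢ) over the active causes.
P(¬flood warning) = 0.98·0.88·0.72 + 0.1372·0.88·0.28 + 0.245·0.12·0.72 + 0.0343·0.12·0.28 = 0.620928 + 0.033806 + 0.021168 + 0.001152 = 0.677054
The heavy upstream rainfall-present share is 0.021168 + 0.001152 = 0.022320.
So P(heavy upstream rainfall | ¬flood warning) = 0.022320/0.677054 ≈ 0.0330.

Pr(heavy upstream rainfall | ¬flood warning) ≈ 0.0330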